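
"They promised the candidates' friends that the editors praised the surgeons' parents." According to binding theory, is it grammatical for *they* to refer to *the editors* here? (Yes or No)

*the editors* is an R-expression; Principle C requires it to be free (not bound by any c-commanding expression).
— they: subject of the matrix clause; the pronoun c-commands the R-expression — coreference blocked (Principle C).

No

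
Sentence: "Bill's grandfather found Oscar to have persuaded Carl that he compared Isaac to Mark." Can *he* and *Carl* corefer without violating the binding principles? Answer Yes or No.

*Carl* is an R-expression; Principle C requires it to be free (not bound by any c-commanding expression).
— he: subject of the clause headed by 'compared'; the pronoun does not c-command the R-expression — coreference allowed.

Yes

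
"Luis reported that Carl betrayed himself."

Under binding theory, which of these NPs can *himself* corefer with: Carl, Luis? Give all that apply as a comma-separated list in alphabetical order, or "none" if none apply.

Carl

*himself* is a reflexive; Principle A requires it to be bound within its binding domain — the clause headed by 'betrayed'.
— Carl: subject of the clause headed by 'betrayed'; c-commands the reflexive within its binding domain — allowed (Principle A).
— Luis: subject of the matrix clause; c-commands the reflexive but lies outside its binding domain — cannot bind it (Principle A).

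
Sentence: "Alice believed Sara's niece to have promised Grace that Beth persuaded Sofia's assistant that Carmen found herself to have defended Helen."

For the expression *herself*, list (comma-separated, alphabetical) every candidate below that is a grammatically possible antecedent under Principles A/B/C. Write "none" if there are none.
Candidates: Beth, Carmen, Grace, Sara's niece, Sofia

*herself* is a reflexive; Principle A requires it to be bound within its binding domain — the clause headed by 'found'.
— Beth: subject of the clause headed by 'persuaded'; c-commands the reflexive but lies outside its binding domain — cannot bind it (Principle A).
— Carmen: subject of the clause headed by 'found'; c-commands the reflexive within its binding domain — allowed (Principle A).
— Grace: object of the clause headed by 'promised'; c-commands the reflexive but lies outside its binding domain — cannot bind it (Principle A).
— Sara's niece: subject of the clause headed by 'promised'; c-commands the reflexive but lies outside its binding domain — cannot bind it (Principle A).
— Sofia: possessor inside the object DP of the clause headed by 'persuaded'; does not c-command the reflexive — cannot bind it (Principle A).

Carmen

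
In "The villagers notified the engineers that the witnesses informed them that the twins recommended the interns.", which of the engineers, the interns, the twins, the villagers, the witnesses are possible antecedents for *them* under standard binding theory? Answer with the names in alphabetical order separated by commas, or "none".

the engineers, the villagers

*them* is a pronoun; Principle B requires it to be free in its binding domain — the clause headed by 'informed'.
— the engineers: object of the matrix clause; c-commands the pronoun but lies outside its binding domain — allowed.
— the interns: object of the clause headed by 'recommended'; is c-commanded by the pronoun; coreference would bind this R-expression — blocked (Principle C).
— the twins: subject of the clause headed by 'recommended'; is c-commanded by the pronoun; coreference would bind this R-expression — blocked (Principle C).
— the villagers: subject of the matrix clause; c-commands the pronoun but lies outside its binding domain — allowed.
— the witnesses: subject of the clause headed by 'informed'; c-commands the pronoun within its binding domain — blocked (Principle B).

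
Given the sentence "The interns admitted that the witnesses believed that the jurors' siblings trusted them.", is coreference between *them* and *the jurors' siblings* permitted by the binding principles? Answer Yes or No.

*them* is a pronoun; Principle B requires it to be free in its binding domain — the clause headed by 'trusted'.
— the jurors' siblings: subject of the clause headed by 'trusted'; c-commands the pronoun within its binding domain — blocked (Principle B).

No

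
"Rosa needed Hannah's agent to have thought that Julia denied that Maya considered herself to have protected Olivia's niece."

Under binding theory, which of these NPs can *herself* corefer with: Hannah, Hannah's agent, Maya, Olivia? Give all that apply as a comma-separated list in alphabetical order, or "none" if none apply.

*herself* is a reflexive; Principle A requires it to be bound within its binding domain — the clause headed by 'considered'.
— Hannah: possessor inside the subject DP of the clause headed by 'thought'; does not c-command the reflexive — cannot bind it (Principle A).
— Hannah's agent: subject of the clause headed by 'thought'; c-commands the reflexive but lies outside its binding domain — cannot bind it (Principle A).
— Maya: subject of the clause headed by 'considered'; c-commands the reflexive within its binding domain — allowed (Principle A).
— Olivia: possessor inside the object DP of the clause headed by 'protected'; does not c-command the reflexive — cannot bind it (Principle A).

Maya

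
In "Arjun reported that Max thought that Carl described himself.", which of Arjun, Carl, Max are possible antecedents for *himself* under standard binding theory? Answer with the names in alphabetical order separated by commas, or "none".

*himself* is a reflexive; Principle A requires it to be bound within its binding domain — the clause headed by 'described'.
— Arjun: subject of the matrix clause; c-commands the reflexive but lies outside its binding domain — cannot bind it (Principle A).
— Carl: subject of the clause headed by 'described'; c-commands the reflexive within its binding domain — allowed (Principle A).
— Max: subject of the clause headed by 'thought'; c-commands the reflexive but lies outside its binding domain — cannot bind it (Principle A).

Carl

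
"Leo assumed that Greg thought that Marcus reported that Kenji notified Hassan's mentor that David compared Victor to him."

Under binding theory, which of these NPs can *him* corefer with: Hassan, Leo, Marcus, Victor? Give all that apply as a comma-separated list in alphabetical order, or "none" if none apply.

Hassan, Leo, Marcus

*him* is a pronoun; Principle B requires it to be free in its binding domain — the clause headed by 'compared'.
— Hassan: possessor inside the object DP of the clause headed by 'notified'; does not c-command the pronoun — Principle B does not apply; allowed.
— Leo: subject of the matrix clause; c-commands the pronoun but lies outside its binding domain — allowed.
— Marcus: subject of the clause headed by 'reported'; c-commands the pronoun but lies outside its binding domain — allowed.
— Victor: object of the clause headed by 'compared'; c-commands the pronoun within its binding domain — blocked (Principle B).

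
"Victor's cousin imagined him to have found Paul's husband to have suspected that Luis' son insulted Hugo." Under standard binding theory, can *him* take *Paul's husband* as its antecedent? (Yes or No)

No

*him* is a pronoun; Principle B requires it to be free in its binding domain — the matrix clause.
— Paul's husband: subject of the clause headed by 'suspected'; is c-commanded by the pronoun; coreference would bind this R-expression — blocked (Principle C).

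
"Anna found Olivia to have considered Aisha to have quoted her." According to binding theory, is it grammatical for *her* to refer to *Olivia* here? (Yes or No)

Yes

*Olivia* is an R-expression; Principle C requires it to be free (not bound by any c-commanding expression).
— her: object of the clause headed by 'quoted'; the pronoun does not c-command the R-expression — coreference allowed.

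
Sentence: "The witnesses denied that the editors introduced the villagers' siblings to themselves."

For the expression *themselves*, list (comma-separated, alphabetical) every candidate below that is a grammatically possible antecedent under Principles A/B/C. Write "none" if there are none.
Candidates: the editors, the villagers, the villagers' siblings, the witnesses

*themselves* is a reflexive; Principle A requires it to be bound within its binding domain — the clause headed by 'introduced'.
— the editors: subject of the clause headed by 'introduced'; c-commands the reflexive within its binding domain — allowed (Principle A).
— the villagers: possessor inside the object DP of the clause headed by 'introduced'; does not c-command the reflexive — cannot bind it (Principle A).
— the villagers' siblings: object of the clause headed by 'introduced'; c-commands the reflexive within its binding domain — allowed (Principle A).
— the witnesses: subject of the matrix clause; c-commands the reflexive but lies outside its binding domain — cannot bind it (Principle A).

the editors, the villagers' siblings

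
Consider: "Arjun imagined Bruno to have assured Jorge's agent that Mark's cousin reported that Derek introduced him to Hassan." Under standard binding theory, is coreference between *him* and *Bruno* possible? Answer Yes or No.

Yes

*Bruno* is an R-expression; Principle C requires it to be free (not bound by any c-commanding expression).
— him: object of the clause headed by 'introduced'; the pronoun does not c-command the R-expression — coreference allowed.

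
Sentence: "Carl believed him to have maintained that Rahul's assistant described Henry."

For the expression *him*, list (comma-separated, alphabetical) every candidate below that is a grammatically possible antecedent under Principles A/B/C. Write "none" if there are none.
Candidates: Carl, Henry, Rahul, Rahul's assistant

none

*him* is a pronoun; Principle B requires it to be free in its binding domain — the matrix clause.
— Carl: subject of the matrix clause; c-commands the pronoun within its binding domain — blocked (Principle B).
— Henry: object of the clause headed by 'described'; is c-commanded by the pronoun; coreference would bind this R-expression — blocked (Principle C).
— Rahul: possessor inside the subject DP of the clause headed by 'described'; is c-commanded by the pronoun; coreference would bind this R-expression — blocked (Principle C).
— Rahul's assistant: subject of the clause headed by 'described'; is c-commanded by the pronoun; coreference would bind this R-expression — blocked (Principle C).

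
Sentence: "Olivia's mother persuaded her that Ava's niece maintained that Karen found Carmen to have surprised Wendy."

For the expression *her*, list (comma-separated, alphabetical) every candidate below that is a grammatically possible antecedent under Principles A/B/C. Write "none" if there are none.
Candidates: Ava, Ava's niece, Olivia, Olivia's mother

*her* is a pronoun; Principle B requires it to be free in its binding domain — the matrix clause.
— Ava: possessor inside the subject DP of the clause headed by 'maintained'; is c-commanded by the pronoun; coreference would bind this R-expression — blocked (Principle C).
— Ava's niece: subject of the clause headed by 'maintained'; is c-commanded by the pronoun; coreference would bind this R-expression — blocked (Principle C).
— Olivia: possessor inside the subject DP of the matrix clause; does not c-command the pronoun — Principle B does not apply; allowed.
— Olivia's mother: subject of the matrix clause; c-commands the pronoun within its binding domain — blocked (Principle B).

Olivia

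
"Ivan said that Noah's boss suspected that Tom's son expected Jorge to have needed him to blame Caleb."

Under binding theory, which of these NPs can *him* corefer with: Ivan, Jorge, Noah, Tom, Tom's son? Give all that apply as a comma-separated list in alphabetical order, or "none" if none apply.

*him* is a pronoun; Principle B requires it to be free in its binding domain — the clause headed by 'needed'.
— Ivan: subject of the matrix clause; c-commands the pronoun but lies outside its binding domain — allowed.
— Jorge: subject of the clause headed by 'needed'; c-commands the pronoun within its binding domain — blocked (Principle B).
— Noah: possessor inside the subject DP of the clause headed by 'suspected'; does not c-command the pronoun — Principle B does not apply; allowed.
— Tom: possessor inside the subject DP of the clause headed by 'expected'; does not c-command the pronoun — Principle B does not apply; allowed.
— Tom's son: subject of the clause headed by 'expected'; c-commands the pronoun but lies outside its binding domain — allowed.

Ivan, Noah, Tom, Tom's son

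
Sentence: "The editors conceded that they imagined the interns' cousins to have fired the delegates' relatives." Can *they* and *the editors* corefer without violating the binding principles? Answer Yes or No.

*the editors* is an R-expression; Principle C requires it to be free (not bound by any c-commanding expression).
— they: subject of the clause headed by 'imagined'; the pronoun does not c-command the R-expression — coreference allowed.

Yes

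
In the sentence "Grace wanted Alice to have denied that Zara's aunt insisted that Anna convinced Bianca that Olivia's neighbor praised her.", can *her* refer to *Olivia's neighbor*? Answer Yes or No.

No

*her* is a pronoun; Principle B requires it to be free in its binding domain — the clause headed by 'praised'.
— Olivia's neighbor: subject of the clause headed by 'praised'; c-commands the pronoun within its binding domain — blocked (Principle B).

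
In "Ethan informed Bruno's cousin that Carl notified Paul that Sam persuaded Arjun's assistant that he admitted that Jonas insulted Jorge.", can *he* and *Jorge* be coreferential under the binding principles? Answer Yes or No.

No

*Jorge* is an R-expression; Principle C requires it to be free (not bound by any c-commanding expression).
— he: subject of the clause headed by 'admitted'; the pronoun c-commands the R-expression — coreference blocked (Principle C).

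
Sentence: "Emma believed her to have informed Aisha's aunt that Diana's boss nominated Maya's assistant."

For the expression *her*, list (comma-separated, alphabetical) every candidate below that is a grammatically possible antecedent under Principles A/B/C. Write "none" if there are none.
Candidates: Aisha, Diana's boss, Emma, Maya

none

*her* is a pronoun; Principle B requires it to be free in its binding domain — the matrix clause.
— Aisha: possessor inside the object DP of the clause headed by 'informed'; is c-commanded by the pronoun; coreference would bind this R-expression — blocked (Principle C).
— Diana's boss: subject of the clause headed by 'nominated'; is c-commanded by the pronoun; coreference would bind this R-expression — blocked (Principle C).
— Emma: subject of the matrix clause; c-commands the pronoun within its binding domain — blocked (Principle B).
— Maya: possessor inside the object DP of the clause headed by 'nominated'; is c-commanded by the pronoun; coreference would bind this R-expression — blocked (Principle C).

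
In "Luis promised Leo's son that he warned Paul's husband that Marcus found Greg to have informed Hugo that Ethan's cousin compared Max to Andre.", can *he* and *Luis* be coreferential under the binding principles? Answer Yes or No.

Yes

*Luis* is an R-expression; Principle C requires it to be free (not bound by any c-commanding expression).
— he: subject of the clause headed by 'warned'; the pronoun does not c-command the R-expression — coreference allowed.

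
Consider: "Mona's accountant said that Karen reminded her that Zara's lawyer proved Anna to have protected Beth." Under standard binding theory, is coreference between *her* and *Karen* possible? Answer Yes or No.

*Karen* is an R-expression; Principle C requires it to be free (not bound by any c-commanding expression).
— her: object of the clause headed by 'reminded'; the R-expression locally c-commands the pronoun — coreference blocked (Principle B on the pronoun).

No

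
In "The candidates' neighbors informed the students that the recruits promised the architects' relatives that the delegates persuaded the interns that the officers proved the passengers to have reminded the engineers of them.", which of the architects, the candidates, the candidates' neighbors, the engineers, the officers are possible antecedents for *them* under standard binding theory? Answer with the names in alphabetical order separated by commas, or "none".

the architects, the candidates, the candidates' neighbors, the officers

*them* is a pronoun; Principle B requires it to be free in its binding domain — the clause headed by 'reminded'.
— the architects: possessor inside the object DP of the clause headed by 'promised'; does not c-command the pronoun — Principle B does not apply; allowed.
— the candidates: possessor inside the subject DP of the matrix clause; does not c-command the pronoun — Principle B does not apply; allowed.
— the candidates' neighbors: subject of the matrix clause; c-commands the pronoun but lies outside its binding domain — allowed.
— the engineers: object of the clause headed by 'reminded'; c-commands the pronoun within its binding domain — blocked (Principle B).
— the officers: subject of the clause headed by 'proved'; c-commands the pronoun but lies outside its binding domain — allowed.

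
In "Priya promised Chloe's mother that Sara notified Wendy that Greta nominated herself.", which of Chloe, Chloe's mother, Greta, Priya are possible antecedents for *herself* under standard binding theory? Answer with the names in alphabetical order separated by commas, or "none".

Greta

*herself* is a reflexive; Principle A requires it to be bound within its binding domain — the clause headed by 'nominated'.
— Chloe: possessor inside the object DP of the matrix clause; does not c-command the reflexive — cannot bind it (Principle A).
— Chloe's mother: object of the matrix clause; c-commands the reflexive but lies outside its binding domain — cannot bind it (Principle A).
— Greta: subject of the clause headed by 'nominated'; c-commands the reflexive within its binding domain — allowed (Principle A).
— Priya: subject of the matrix clause; c-commands the reflexive but lies outside its binding domain — cannot bind it (Principle A).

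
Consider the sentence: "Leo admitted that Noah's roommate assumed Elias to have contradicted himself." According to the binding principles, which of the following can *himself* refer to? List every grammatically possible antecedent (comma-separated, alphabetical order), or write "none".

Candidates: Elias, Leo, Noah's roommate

*himself* is a reflexive; Principle A requires it to be bound within its binding domain — the clause headed by 'contradicted'.
— Elias: subject of the clause headed by 'contradicted'; c-commands the reflexive within its binding domain — allowed (Principle A).
— Leo: subject of the matrix clause; c-commands the reflexive but lies outside its binding domain — cannot bind it (Principle A).
— Noah's roommate: subject of the clause headed by 'assumed'; c-commands the reflexive but lies outside its binding domain — cannot bind it (Principle A).

Elias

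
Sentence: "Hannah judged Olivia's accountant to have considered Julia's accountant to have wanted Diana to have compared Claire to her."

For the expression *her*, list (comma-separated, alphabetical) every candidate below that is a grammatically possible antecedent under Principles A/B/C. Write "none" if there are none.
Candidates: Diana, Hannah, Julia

Hannah, Julia

*her* is a pronoun; Principle B requires it to be free in its binding domain — the clause headed by 'compared'.
— Diana: subject of the clause headed by 'compared'; c-commands the pronoun within its binding domain — blocked (Principle B).
— Hannah: subject of the matrix clause; c-commands the pronoun but lies outside its binding domain — allowed.
— Julia: possessor inside the subject DP of the clause headed by 'wanted'; does not c-command the pronoun — Principle B does not apply; allowed.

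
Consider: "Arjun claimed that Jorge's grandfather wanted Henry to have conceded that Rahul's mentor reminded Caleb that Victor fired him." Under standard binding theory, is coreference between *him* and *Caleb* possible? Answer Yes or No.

Yes

*Caleb* is an R-expression; Principle C requires it to be free (not bound by any c-commanding expression).
— him: object of the clause headed by 'fired'; the pronoun does not c-command the R-expression — coreference allowed.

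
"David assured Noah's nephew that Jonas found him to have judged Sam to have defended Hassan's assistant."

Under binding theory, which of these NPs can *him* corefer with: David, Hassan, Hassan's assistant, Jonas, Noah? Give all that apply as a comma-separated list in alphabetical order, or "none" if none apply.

*him* is a pronoun; Principle B requires it to be free in its binding domain — the clause headed by 'found'.
— David: subject of the matrix clause; c-commands the pronoun but lies outside its binding domain — allowed.
— Hassan: possessor inside the object DP of the clause headed by 'defended'; is c-commanded by the pronoun; coreference would bind this R-expression — blocked (Principle C).
— Hassan's assistant: object of the clause headed by 'defended'; is c-commanded by the pronoun; coreference would bind this R-expression — blocked (Principle C).
— Jonas: subject of the clause headed by 'found'; c-commands the pronoun within its binding domain — blocked (Principle B).
— Noah: possessor inside the object DP of the matrix clause; does not c-command the pronoun — Principle B does not apply; allowed.

David, Noah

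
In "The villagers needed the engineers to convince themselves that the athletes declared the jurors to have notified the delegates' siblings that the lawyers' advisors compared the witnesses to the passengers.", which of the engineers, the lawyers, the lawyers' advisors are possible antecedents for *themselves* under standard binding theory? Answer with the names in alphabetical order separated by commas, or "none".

the engineers

*themselves* is a reflexive; Principle A requires it to be bound within its binding domain — the clause headed by 'convince'.
— the engineers: subject of the clause headed by 'convince'; c-commands the reflexive within its binding domain — allowed (Principle A).
— the lawyers: possessor inside the subject DP of the clause headed by 'compared'; does not c-command the reflexive — cannot bind it (Principle A).
— the lawyers' advisors: subject of the clause headed by 'compared'; does not c-command the reflexive — cannot bind it (Principle A).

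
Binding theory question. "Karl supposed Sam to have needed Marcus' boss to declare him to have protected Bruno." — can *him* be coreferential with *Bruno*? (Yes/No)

No

*him* is a pronoun; Principle B requires it to be free in its binding domain — the clause headed by 'declare'.
— Bruno: object of the clause headed by 'protected'; is c-commanded by the pronoun; coreference would bind this R-expression — blocked (Principle C).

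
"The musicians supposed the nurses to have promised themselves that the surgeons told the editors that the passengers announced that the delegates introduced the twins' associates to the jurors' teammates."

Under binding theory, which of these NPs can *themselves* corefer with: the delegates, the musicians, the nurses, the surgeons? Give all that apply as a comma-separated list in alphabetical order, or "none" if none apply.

the nurses

*themselves* is a reflexive; Principle A requires it to be bound within its binding domain — the clause headed by 'promised'.
— the delegates: subject of the clause headed by 'introduced'; does not c-command the reflexive — cannot bind it (Principle A).
— the musicians: subject of the matrix clause; c-commands the reflexive but lies outside its binding domain — cannot bind it (Principle A).
— the nurses: subject of the clause headed by 'promised'; c-commands the reflexive within its binding domain — allowed (Principle A).
— the surgeons: subject of the clause headed by 'told'; does not c-command the reflexive — cannot bind it (Principle A).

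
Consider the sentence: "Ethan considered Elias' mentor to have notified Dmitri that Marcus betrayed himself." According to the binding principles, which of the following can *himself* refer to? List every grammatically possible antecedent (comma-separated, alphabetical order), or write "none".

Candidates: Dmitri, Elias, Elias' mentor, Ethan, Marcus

*himself* is a reflexive; Principle A requires it to be bound within its binding domain — the clause headed by 'betrayed'.
— Dmitri: object of the clause headed by 'notified'; c-commands the reflexive but lies outside its binding domain — cannot bind it (Principle A).
— Elias: possessor inside the subject DP of the clause headed by 'notified'; does not c-command the reflexive — cannot bind it (Principle A).
— Elias' mentor: subject of the clause headed by 'notified'; c-commands the reflexive but lies outside its binding domain — cannot bind it (Principle A).
— Ethan: subject of the matrix clause; c-commands the reflexive but lies outside its binding domain — cannot bind it (Principle A).
— Marcus: subject of the clause headed by 'betrayed'; c-commands the reflexive within its binding domain — allowed (Principle A).

Marcus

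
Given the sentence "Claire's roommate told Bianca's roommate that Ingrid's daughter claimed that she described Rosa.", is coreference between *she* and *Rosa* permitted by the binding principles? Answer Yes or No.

*she* is a pronoun; Principle B requires it to be free in its binding domain — the clause headed by 'described'.
— Rosa: object of the clause headed by 'described'; is c-commanded by the pronoun; coreference would bind this R-expression — blocked (Principle C).

No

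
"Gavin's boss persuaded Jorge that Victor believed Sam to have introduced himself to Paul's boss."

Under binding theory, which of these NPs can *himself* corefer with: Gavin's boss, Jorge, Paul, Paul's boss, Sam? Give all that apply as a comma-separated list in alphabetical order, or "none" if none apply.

Sam

*himself* is a reflexive; Principle A requires it to be bound within its binding domain — the clause headed by 'introduced'.
— Gavin's boss: subject of the matrix clause; c-commands the reflexive but lies outside its binding domain — cannot bind it (Principle A).
— Jorge: object of the matrix clause; c-commands the reflexive but lies outside its binding domain — cannot bind it (Principle A).
— Paul: possessor inside the second object DP of the clause headed by 'introduced'; does not c-command the reflexive — cannot bind it (Principle A).
— Paul's boss: second object of the clause headed by 'introduced'; does not c-command the reflexive — cannot bind it (Principle A).
— Sam: subject of the clause headed by 'introduced'; c-commands the reflexive within its binding domain — allowed (Principle A).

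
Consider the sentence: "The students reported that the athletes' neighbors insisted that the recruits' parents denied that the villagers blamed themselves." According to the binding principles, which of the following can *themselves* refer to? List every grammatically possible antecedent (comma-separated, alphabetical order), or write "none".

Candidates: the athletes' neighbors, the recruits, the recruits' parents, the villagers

the villagers

*themselves* is a reflexive; Principle A requires it to be bound within its binding domain — the clause headed by 'blamed'.
— the athletes' neighbors: subject of the clause headed by 'insisted'; c-commands the reflexive but lies outside its binding domain — cannot bind it (Principle A).
— the recruits: possessor inside the subject DP of the clause headed by 'denied'; does not c-command the reflexive — cannot bind it (Principle A).
— the recruits' parents: subject of the clause headed by 'denied'; c-commands the reflexive but lies outside its binding domain — cannot bind it (Principle A).
— the villagers: subject of the clause headed by 'blamed'; c-commands the reflexive within its binding domain — allowed (Principle A).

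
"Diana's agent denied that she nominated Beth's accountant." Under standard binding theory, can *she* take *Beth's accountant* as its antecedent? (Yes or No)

No

*she* is a pronoun; Principle B requires it to be free in its binding domain — the clause headed by 'nominated'.
— Beth's accountant: object of the clause headed by 'nominated'; is c-commanded by the pronoun; coreference would bind this R-expression — blocked (Principle C).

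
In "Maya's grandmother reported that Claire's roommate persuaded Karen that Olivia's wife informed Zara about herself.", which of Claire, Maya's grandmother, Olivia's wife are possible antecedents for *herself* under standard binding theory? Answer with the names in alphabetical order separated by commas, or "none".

Olivia's wife

*herself* is a reflexive; Principle A requires it to be bound within its binding domain — the clause headed by 'informed'.
— Claire: possessor inside the subject DP of the clause headed by 'persuaded'; does not c-command the reflexive — cannot bind it (Principle A).
— Maya's grandmother: subject of the matrix clause; c-commands the reflexive but lies outside its binding domain — cannot bind it (Principle A).
— Olivia's wife: subject of the clause headed by 'informed'; c-commands the reflexive within its binding domain — allowed (Principle A).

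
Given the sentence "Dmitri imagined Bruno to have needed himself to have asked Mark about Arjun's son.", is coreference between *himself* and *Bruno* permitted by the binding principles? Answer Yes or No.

Yes

*himself* is a reflexive; Principle A requires it to be bound within its binding domain — the clause headed by 'needed'.
— Bruno: subject of the clause headed by 'needed'; c-commands the reflexive within its binding domain — allowed (Principle A).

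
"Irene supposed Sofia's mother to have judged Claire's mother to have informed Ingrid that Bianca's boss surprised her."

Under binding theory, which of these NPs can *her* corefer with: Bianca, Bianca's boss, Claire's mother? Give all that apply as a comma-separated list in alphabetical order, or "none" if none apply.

Bianca, Claire's mother

*her* is a pronoun; Principle B requires it to be free in its binding domain — the clause headed by 'surprised'.
— Bianca: possessor inside the subject DP of the clause headed by 'surprised'; does not c-command the pronoun — Principle B does not apply; allowed.
— Bianca's boss: subject of the clause headed by 'surprised'; c-commands the pronoun within its binding domain — blocked (Principle B).
— Claire's mother: subject of the clause headed by 'informed'; c-commands the pronoun but lies outside its binding domain — allowed.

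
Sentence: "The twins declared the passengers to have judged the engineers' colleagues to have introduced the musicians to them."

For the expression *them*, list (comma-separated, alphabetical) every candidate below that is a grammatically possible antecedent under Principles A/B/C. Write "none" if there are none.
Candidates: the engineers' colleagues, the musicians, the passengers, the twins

*them* is a pronoun; Principle B requires it to be free in its binding domain — the clause headed by 'introduced'.
— the engineers' colleagues: subject of the clause headed by 'introduced'; c-commands the pronoun within its binding domain — blocked (Principle B).
— the musicians: object of the clause headed by 'introduced'; c-commands the pronoun within its binding domain — blocked (Principle B).
— the passengers: subject of the clause headed by 'judged'; c-commands the pronoun but lies outside its binding domain — allowed.
— the twins: subject of the matrix clause; c-commands the pronoun but lies outside its binding domain — allowed.

the passengers, the twins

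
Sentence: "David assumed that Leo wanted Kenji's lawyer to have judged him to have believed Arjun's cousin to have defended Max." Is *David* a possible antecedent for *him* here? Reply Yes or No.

*him* is a pronoun; Principle B requires it to be free in its binding domain — the clause headed by 'judged'.
— David: subject of the matrix clause; c-commands the pronoun but lies outside its binding domain — allowed.

Yes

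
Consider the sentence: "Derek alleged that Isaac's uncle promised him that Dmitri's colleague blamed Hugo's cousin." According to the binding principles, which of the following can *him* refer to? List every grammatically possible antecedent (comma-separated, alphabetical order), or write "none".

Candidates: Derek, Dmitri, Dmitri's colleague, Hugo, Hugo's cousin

Derek

*him* is a pronoun; Principle B requires it to be free in its binding domain — the clause headed by 'promised'.
— Derek: subject of the matrix clause; c-commands the pronoun but lies outside its binding domain — allowed.
— Dmitri: possessor inside the subject DP of the clause headed by 'blamed'; is c-commanded by the pronoun; coreference would bind this R-expression — blocked (Principle C).
— Dmitri's colleague: subject of the clause headed by 'blamed'; is c-commanded by the pronoun; coreference would bind this R-expression — blocked (Principle C).
— Hugo: possessor inside the object DP of the clause headed by 'blamed'; is c-commanded by the pronoun; coreference would bind this R-expression — blocked (Principle C).
— Hugo's cousin: object of the clause headed by 'blamed'; is c-commanded by the pronoun; coreference would bind this R-expression — blocked (Principle C).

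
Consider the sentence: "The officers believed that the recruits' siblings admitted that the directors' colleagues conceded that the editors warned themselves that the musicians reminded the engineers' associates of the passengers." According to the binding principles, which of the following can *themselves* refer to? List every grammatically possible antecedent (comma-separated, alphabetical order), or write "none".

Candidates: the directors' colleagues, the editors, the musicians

the editors

*themselves* is a reflexive; Principle A requires it to be bound within its binding domain — the clause headed by 'warned'.
— the directors' colleagues: subject of the clause headed by 'conceded'; c-commands the reflexive but lies outside its binding domain — cannot bind it (Principle A).
— the editors: subject of the clause headed by 'warned'; c-commands the reflexive within its binding domain — allowed (Principle A).
— the musicians: subject of the clause headed by 'reminded'; does not c-command the reflexive — cannot bind it (Principle A).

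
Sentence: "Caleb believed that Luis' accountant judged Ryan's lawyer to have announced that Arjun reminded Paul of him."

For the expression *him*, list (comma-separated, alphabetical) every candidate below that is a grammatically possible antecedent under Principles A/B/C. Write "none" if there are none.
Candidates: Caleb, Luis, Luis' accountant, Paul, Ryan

*him* is a pronoun; Principle B requires it to be free in its binding domain — the clause headed by 'reminded'.
— Caleb: subject of the matrix clause; c-commands the pronoun but lies outside its binding domain — allowed.
— Luis: possessor inside the subject DP of the clause headed by 'judged'; does not c-command the pronoun — Principle B does not apply; allowed.
— Luis' accountant: subject of the clause headed by 'judged'; c-commands the pronoun but lies outside its binding domain — allowed.
— Paul: object of the clause headed by 'reminded'; c-commands the pronoun within its binding domain — blocked (Principle B).
— Ryan: possessor inside the subject DP of the clause headed by 'announced'; does not c-command the pronoun — Principle B does not apply; allowed.

Caleb, Luis, Luis' accountant, Ryan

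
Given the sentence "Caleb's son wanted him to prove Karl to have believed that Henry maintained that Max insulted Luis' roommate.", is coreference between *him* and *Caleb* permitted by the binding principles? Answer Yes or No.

Yes

*him* is a pronoun; Principle B requires it to be free in its binding domain — the matrix clause.
— Caleb: possessor inside the subject DP of the matrix clause; does not c-command the pronoun — Principle B does not apply; allowed.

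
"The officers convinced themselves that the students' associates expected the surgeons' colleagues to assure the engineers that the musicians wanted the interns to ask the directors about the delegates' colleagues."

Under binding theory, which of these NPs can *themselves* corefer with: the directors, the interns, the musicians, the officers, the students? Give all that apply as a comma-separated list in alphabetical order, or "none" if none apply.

*themselves* is a reflexive; Principle A requires it to be bound within its binding domain — the matrix clause.
— the directors: object of the clause headed by 'ask'; does not c-command the reflexive — cannot bind it (Principle A).
— the interns: subject of the clause headed by 'ask'; does not c-command the reflexive — cannot bind it (Principle A).
— the musicians: subject of the clause headed by 'wanted'; does not c-command the reflexive — cannot bind it (Principle A).
— the officers: subject of the matrix clause; c-commands the reflexive within its binding domain — allowed (Principle A).
— the students: possessor inside the subject DP of the clause headed by 'expected'; does not c-command the reflexive — cannot bind it (Principle A).

the officers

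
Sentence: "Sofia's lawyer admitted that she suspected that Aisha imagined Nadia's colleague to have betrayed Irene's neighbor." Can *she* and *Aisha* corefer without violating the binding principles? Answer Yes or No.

No

*Aisha* is an R-expression; Principle C requires it to be free (not bound by any c-commanding expression).
— she: subject of the clause headed by 'suspected'; the pronoun c-commands the R-expression — coreference blocked (Principle C).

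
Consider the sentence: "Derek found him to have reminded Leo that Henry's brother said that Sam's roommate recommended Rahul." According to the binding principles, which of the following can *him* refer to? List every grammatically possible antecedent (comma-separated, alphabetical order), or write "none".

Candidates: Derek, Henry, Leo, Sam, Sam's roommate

none

*him* is a pronoun; Principle B requires it to be free in its binding domain — the matrix clause.
— Derek: subject of the matrix clause; c-commands the pronoun within its binding domain — blocked (Principle B).
— Henry: possessor inside the subject DP of the clause headed by 'said'; is c-commanded by the pronoun; coreference would bind this R-expression — blocked (Principle C).
— Leo: object of the clause headed by 'reminded'; is c-commanded by the pronoun; coreference would bind this R-expression — blocked (Principle C).
— Sam: possessor inside the subject DP of the clause headed by 'recommended'; is c-commanded by the pronoun; coreference would bind this R-expression — blocked (Principle C).
— Sam's roommate: subject of the clause headed by 'recommended'; is c-commanded by the pronoun; coreference would bind this R-expression — blocked (Principle C).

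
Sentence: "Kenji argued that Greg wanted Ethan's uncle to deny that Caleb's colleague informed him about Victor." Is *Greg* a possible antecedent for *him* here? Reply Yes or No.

*him* is a pronoun; Principle B requires it to be free in its binding domain — the clause headed by 'informed'.
— Greg: subject of the clause headed by 'wanted'; c-commands the pronoun but lies outside its binding domain — allowed.

Yes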